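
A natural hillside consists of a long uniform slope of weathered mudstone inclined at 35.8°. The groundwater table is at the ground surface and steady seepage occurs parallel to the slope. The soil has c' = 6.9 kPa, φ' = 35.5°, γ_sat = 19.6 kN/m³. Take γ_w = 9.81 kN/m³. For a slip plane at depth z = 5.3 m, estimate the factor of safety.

FS = 0.63

With seepage parallel to the slope and the water table at the surface, the effective normal stress on the slip plane uses the buoyant unit weight γ' = γ_sat − γ_w while the driving shear stress uses γ_sat:
FS = [c' + γ' z cos²β tanφ'] / [γ_sat z sinβ cosβ]
γ' = 19.6 − 9.81 = 9.79 kN/m³
Numerator = 6.9 + 9.79·5.3·cos²35.8°·tan35.5° = 6.9 + 9.79·5.3·0.6578·0.7133 = 31.247 kPa
Denominator = 19.6·5.3·sin35.8°·cos35.8° = 19.6·5.3·0.5850·0.8111 = 49.285 kPa
FS = 31.247 / 49.285 = 0.634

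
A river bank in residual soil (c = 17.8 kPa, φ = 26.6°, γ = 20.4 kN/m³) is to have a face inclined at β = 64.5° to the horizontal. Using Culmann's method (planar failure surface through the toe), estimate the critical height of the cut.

Culmann's analysis gives the critical failure plane at α_cr = (β + φ)/2 = (64.5 + 26.6)/2 = 45.5°, and the critical height
H_c = (4c/γ) · sinβ cosφ / [1 − cos(β − φ)]
    = (4·17.8/20.4) · sin64.5°·cos26.6° / [1 − cos(37.9°)]
    = 3.490 · 0.9026·0.8942 / [1 − 0.7891]
    = 3.490 · 0.8071 / 0.2109
    = 13.35 m

H_c = 13.35 m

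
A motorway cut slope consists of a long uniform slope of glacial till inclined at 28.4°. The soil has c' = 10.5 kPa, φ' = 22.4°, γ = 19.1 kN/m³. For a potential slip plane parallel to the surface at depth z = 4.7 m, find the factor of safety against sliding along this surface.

For an infinite slope with a slip plane parallel to the surface (no pore pressure): FS = [c' + γz cos²β tanφ'] / [γz sinβ cosβ].
γz = 19.1·4.7 = 89.77 kN/m²
Numerator = 10.5 + 89.77·cos²28.4°·tan22.4° = 10.5 + 89.77·0.7738·0.4122 = 39.130 kPa
Denominator = 89.77·sin28.4°·cos28.4° = 89.77·0.4756·0.8796 = 37.558 kPa
FS = 39.130 / 37.558 = 1.042

FS = 1.04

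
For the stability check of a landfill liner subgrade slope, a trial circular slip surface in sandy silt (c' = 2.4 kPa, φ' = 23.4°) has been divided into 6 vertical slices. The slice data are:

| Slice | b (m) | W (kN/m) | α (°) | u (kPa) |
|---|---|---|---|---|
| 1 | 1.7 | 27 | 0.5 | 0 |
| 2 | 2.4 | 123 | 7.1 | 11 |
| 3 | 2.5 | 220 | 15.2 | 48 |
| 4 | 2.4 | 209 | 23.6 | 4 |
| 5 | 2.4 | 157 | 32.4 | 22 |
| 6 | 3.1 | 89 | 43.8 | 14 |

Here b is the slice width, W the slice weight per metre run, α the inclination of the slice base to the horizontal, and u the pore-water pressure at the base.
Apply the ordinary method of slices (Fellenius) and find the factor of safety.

Ordinary method of slices: FS = Σ[c'·Δl_i + (W_i cosα_i − u_i·Δl_i)·tanφ'] / Σ W_i sinα_i, with Δl_i = b_i / cosα_i.
Slice 1: Δl = 1.7/cos0.5° = 1.700 m; N'_1 = 27·cos0.5° − 0·1.700 = 27.0; c'Δl = 4.08; W sinα = 0.2
Slice 2: Δl = 2.4/cos7.1° = 2.419 m; N'_2 = 123·cos7.1° − 11·2.419 = 95.5; c'Δl = 5.80; W sinα = 15.2
Slice 3: Δl = 2.5/cos15.2° = 2.591 m; N'_3 = 220·cos15.2° − 48·2.591 = 88.0; c'Δl = 6.22; W sinα = 57.7
Slice 4: Δl = 2.4/cos23.6° = 2.619 m; N'_4 = 209·cos23.6° − 4·2.619 = 181.0; c'Δl = 6.29; W sinα = 83.7
Slice 5: Δl = 2.4/cos32.4° = 2.842 m; N'_5 = 157·cos32.4° − 22·2.842 = 70.0; c'Δl = 6.82; W sinα = 84.1
Slice 6: Δl = 3.1/cos43.8° = 4.295 m; N'_6 = 89·cos43.8° − 14·4.295 = 4.1; c'Δl = 10.31; W sinα = 61.6
Σc'Δl = 39.5 kN/m; ΣN' = 465.6 kN/m; ΣW sinα = 302.5 kN/m
Resisting = 39.5 + 465.6·tan23.4° = 39.5 + 201.5 = 241.0 kN/m
FS = 241.0 / 302.5 = 0.797

FS = 0.80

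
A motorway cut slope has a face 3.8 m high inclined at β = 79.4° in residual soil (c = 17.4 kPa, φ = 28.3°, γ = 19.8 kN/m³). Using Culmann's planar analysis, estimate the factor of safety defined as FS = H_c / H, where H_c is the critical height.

FS = 2.15

H_c = (4c/γ) · sinβ cosφ / [1 − cos(β − φ)]
    = (4·17.4/19.8) · sin79.4°·cos28.3° / [1 − cos51.1°]
    = 3.515 · 0.8655 / 0.3720 = 8.18 m
FS = H_c / H = 8.18 / 3.8 = 2.152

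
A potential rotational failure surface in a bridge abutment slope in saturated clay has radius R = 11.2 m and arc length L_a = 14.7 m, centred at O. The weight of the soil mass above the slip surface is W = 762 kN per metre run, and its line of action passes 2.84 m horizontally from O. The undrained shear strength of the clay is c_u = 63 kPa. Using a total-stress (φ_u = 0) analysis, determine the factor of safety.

Taking moments about the centre O, the resisting moment is provided by the undrained shear strength acting along the arc:
M_R = c_u·L_a·R = 63·14.70·11.2 = 10372.3 kN·m/m
M_D = W·d = 762·2.84 = 2164.1 kN·m/m
FS = M_R / M_D = 10372.3 / 2164.1 = 4.793

FS = 4.79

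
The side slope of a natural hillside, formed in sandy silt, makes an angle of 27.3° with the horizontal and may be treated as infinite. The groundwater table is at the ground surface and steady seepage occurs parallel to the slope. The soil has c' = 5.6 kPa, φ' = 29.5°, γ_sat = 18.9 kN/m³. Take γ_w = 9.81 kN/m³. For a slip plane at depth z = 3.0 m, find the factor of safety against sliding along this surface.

FS = 0.77

With seepage parallel to the slope and the water table at the surface, the effective normal stress on the slip plane uses the buoyant unit weight γ' = γ_sat − γ_w while the driving shear stress uses γ_sat:
FS = [c' + γ' z cos²β tanφ'] / [γ_sat z sinβ cosβ]
γ' = 18.9 − 9.81 = 9.09 kN/m³
Numerator = 5.6 + 9.09·3.0·cos²27.3°·tan29.5° = 5.6 + 9.09·3.0·0.7896·0.5658 = 17.783 kPa
Denominator = 18.9·3.0·sin27.3°·cos27.3° = 18.9·3.0·0.4586·0.8886 = 23.109 kPa
FS = 17.783 / 23.109 = 0.770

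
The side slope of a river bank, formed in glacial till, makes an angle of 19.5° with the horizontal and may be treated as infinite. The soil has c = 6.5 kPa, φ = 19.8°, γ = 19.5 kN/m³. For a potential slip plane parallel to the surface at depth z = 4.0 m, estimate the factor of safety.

For an infinite slope with a slip plane parallel to the surface (no pore pressure): FS = [c + γz cos²β tanφ] / [γz sinβ cosβ].
γz = 19.5·4.0 = 78.00 kN/m²
Numerator = 6.5 + 78.00·cos²19.5°·tan19.8° = 6.5 + 78.00·0.8886·0.3600 = 31.453 kPa
Denominator = 78.00·sin19.5°·cos19.5° = 78.00·0.3338·0.9426 = 24.543 kPa
FS = 31.453 / 24.543 = 1.282

FS = 1.28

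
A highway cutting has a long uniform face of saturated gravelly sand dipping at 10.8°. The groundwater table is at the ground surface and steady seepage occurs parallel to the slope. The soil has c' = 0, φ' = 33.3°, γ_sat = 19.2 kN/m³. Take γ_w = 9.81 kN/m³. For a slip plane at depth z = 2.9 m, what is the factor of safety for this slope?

FS = 1.68

With seepage parallel to the slope and the water table at the surface, the effective normal stress on the slip plane uses the buoyant unit weight γ' = γ_sat − γ_w while the driving shear stress uses γ_sat:
FS = [c' + γ' z cos²β tanφ'] / [γ_sat z sinβ cosβ]
(For c' = 0 this reduces to FS = (γ'/γ_sat)·tanφ'/tanβ.)
γ' = 19.2 − 9.81 = 9.39 kN/m³
Numerator = 0.0 + 9.39·2.9·cos²10.8°·tan33.3° = 0.0 + 9.39·2.9·0.9649·0.6569 = 17.259 kPa
Denominator = 19.2·2.9·sin10.8°·cos10.8° = 19.2·2.9·0.1874·0.9823 = 10.249 kPa
FS = 17.259 / 10.249 = 1.684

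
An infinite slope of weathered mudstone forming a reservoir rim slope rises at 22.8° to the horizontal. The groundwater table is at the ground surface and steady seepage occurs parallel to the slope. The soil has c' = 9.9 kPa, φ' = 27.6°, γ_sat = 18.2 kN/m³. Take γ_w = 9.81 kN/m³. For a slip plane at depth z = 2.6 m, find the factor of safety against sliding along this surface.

With seepage parallel to the slope and the water table at the surface, the effective normal stress on the slip plane uses the buoyant unit weight γ' = γ_sat − γ_w while the driving shear stress uses γ_sat:
FS = [c' + γ' z cos²β tanφ'] / [γ_sat z sinβ cosβ]
γ' = 18.2 − 9.81 = 8.39 kN/m³
Numerator = 9.9 + 8.39·2.6·cos²22.8°·tan27.6° = 9.9 + 8.39·2.6·0.8498·0.5228 = 19.592 kPa
Denominator = 18.2·2.6·sin22.8°·cos22.8° = 18.2·2.6·0.3875·0.9219 = 16.904 kPa
FS = 19.592 / 16.904 = 1.159

FS = 1.16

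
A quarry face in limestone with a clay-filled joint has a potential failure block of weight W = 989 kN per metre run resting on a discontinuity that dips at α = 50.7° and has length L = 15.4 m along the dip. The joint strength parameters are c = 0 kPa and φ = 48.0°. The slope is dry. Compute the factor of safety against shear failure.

FS = 0.91

Resolving the block weight along and normal to the plane and applying the Mohr–Coulomb strength on the joint:
N' = W cosα = 989·cos50.7° = 626.4 kN/m
Driving force T = W sinα = 989·sin50.7° = 765.3 kN/m
Resisting force R = c·L + N'·tanφ = 0·15.4 + 626.4·tan48.0° = 0.0 + 695.7 = 695.7 kN/m
FS = R / T = 695.7 / 765.3 = 0.909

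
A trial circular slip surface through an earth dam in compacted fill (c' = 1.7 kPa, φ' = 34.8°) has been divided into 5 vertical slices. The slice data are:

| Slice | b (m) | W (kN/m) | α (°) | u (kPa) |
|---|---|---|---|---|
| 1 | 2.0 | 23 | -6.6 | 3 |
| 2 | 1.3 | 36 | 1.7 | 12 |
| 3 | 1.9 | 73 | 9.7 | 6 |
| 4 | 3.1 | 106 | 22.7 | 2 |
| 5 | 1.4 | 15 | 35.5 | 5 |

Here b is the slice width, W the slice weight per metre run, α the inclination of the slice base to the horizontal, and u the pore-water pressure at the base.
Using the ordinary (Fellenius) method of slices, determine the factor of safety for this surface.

Ordinary method of slices: FS = Σ[c'·Δl_i + (W_i cosα_i − u_i·Δl_i)·tanφ'] / Σ W_i sinα_i, with Δl_i = b_i / cosα_i.
Slice 1: Δl = 2.0/cos(-6.6°) = 2.013 m; N'_1 = 23·cos(-6.6°) − 3·2.013 = 16.8; c'Δl = 3.42; W sinα = -2.6
Slice 2: Δl = 1.3/cos1.7° = 1.301 m; N'_2 = 36·cos1.7° − 12·1.301 = 20.4; c'Δl = 2.21; W sinα = 1.1
Slice 3: Δl = 1.9/cos9.7° = 1.928 m; N'_3 = 73·cos9.7° − 6·1.928 = 60.4; c'Δl = 3.28; W sinα = 12.3
Slice 4: Δl = 3.1/cos22.7° = 3.360 m; N'_4 = 106·cos22.7° − 2·3.360 = 91.1; c'Δl = 5.71; W sinα = 40.9
Slice 5: Δl = 1.4/cos35.5° = 1.720 m; N'_5 = 15·cos35.5° − 5·1.720 = 3.6; c'Δl = 2.92; W sinα = 8.7
Σc'Δl = 17.5 kN/m; ΣN' = 192.3 kN/m; ΣW sinα = 60.3 kN/m
Resisting = 17.5 + 192.3·tan34.8° = 17.5 + 133.6 = 151.2 kN/m
FS = 151.2 / 60.3 = 2.505

FS = 2.51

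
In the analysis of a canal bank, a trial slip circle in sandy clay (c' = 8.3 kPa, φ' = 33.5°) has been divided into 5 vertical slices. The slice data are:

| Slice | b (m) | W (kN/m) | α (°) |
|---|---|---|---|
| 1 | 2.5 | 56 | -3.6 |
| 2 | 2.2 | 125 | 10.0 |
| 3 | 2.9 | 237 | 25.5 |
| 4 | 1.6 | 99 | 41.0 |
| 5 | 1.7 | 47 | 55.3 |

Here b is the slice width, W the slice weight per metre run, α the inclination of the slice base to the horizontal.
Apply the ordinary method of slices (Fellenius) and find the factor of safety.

FS = 1.95

Ordinary method of slices: FS = Σ[c'·Δl_i + (W_i cosα_i)·tanφ'] / Σ W_i sinα_i, with Δl_i = b_i / cosα_i.
Slice 1: Δl = 2.5/cos(-3.6°) = 2.505 m; N'_1 = 56·cos(-3.6°) = 55.9; c'Δl = 20.79; W sinα = -3.5
Slice 2: Δl = 2.2/cos10.0° = 2.234 m; N'_2 = 125·cos10.0° = 123.1; c'Δl = 18.54; W sinα = 21.7
Slice 3: Δl = 2.9/cos25.5° = 3.213 m; N'_3 = 237·cos25.5° = 213.9; c'Δl = 26.67; W sinα = 102.0
Slice 4: Δl = 1.6/cos41.0° = 2.120 m; N'_4 = 99·cos41.0° = 74.7; c'Δl = 17.60; W sinα = 64.9
Slice 5: Δl = 1.7/cos55.3° = 2.986 m; N'_5 = 47·cos55.3° = 26.8; c'Δl = 24.79; W sinα = 38.6
Σc'Δl = 108.4 kN/m; ΣN' = 494.4 kN/m; ΣW sinα = 223.8 kN/m
Resisting = 108.4 + 494.4·tan33.5° = 108.4 + 327.2 = 435.6 kN/m
FS = 435.6 / 223.8 = 1.946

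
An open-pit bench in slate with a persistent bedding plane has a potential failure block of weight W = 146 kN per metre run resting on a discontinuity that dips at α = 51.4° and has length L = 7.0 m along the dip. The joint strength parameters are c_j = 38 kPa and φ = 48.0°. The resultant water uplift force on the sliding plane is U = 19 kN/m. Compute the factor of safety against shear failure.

Resolving the block weight along and normal to the plane and applying the Mohr–Coulomb strength on the joint:
N' = W cosα − U = 146·cos51.4° − 19 = 72.1 kN/m
Driving force T = W sinα = 146·sin51.4° = 114.1 kN/m
Resisting force R = c_j·L + N'·tanφ = 38·7.0 + 72.1·tan48.0° = 266.0 + 80.1 = 346.1 kN/m
FS = R / T = 346.1 / 114.1 = 3.033

FS = 3.03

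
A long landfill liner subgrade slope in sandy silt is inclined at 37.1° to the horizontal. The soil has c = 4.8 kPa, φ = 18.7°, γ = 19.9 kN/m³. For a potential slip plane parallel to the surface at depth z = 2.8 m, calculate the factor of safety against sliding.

For an infinite slope with a slip plane parallel to the surface (no pore pressure): FS = [c + γz cos²β tanφ] / [γz sinβ cosβ].
γz = 19.9·2.8 = 55.72 kN/m²
Numerator = 4.8 + 55.72·cos²37.1°·tan18.7° = 4.8 + 55.72·0.6361·0.3385 = 16.798 kPa
Denominator = 55.72·sin37.1°·cos37.1° = 55.72·0.6032·0.7976 = 26.807 kPa
FS = 16.798 / 26.807 = 0.627

FS = 0.63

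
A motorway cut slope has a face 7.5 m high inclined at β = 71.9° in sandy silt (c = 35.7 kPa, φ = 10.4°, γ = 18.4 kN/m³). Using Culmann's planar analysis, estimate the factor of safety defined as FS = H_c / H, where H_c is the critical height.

FS = 1.85

H_c = (4c/γ) · sinβ cosφ / [1 − cos(β − φ)]
    = (4·35.7/18.4) · sin71.9°·cos10.4° / [1 − cos61.5°]
    = 7.761 · 0.9349 / 0.5228 = 13.88 m
FS = H_c / H = 13.88 / 7.5 = 1.850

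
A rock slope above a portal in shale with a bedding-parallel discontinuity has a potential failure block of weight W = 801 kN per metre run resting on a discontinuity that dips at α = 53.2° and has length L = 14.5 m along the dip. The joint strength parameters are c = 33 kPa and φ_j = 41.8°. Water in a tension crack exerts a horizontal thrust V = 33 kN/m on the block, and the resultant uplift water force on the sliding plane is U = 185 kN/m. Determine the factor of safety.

FS = 1.09

Resolving the block weight along and normal to the plane and applying the Mohr–Coulomb strength on the joint:
N' = W cosα − U − V sinα = 801·cos53.2° − 185 − 33·sin53.2° = 268.4 kN/m
Driving force T = W sinα + V cosα = 801·sin53.2° + 33·cos53.2° = 661.2 kN/m
Resisting force R = c·L + N'·tanφ_j = 33·14.5 + 268.4·tan41.8° = 478.5 + 240.0 = 718.5 kN/m
FS = R / T = 718.5 / 661.2 = 1.087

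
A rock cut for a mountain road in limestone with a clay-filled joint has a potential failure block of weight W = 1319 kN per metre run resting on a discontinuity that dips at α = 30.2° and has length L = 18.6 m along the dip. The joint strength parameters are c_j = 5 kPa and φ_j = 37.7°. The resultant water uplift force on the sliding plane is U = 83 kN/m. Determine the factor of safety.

FS = 1.37

Resolving the block weight along and normal to the plane and applying the Mohr–Coulomb strength on the joint:
N' = W cosα − U = 1319·cos30.2° − 83 = 1057.0 kN/m
Driving force T = W sinα = 1319·sin30.2° = 663.5 kN/m
Resisting force R = c_j·L + N'·tanφ_j = 5·18.6 + 1057.0·tan37.7° = 93.0 + 816.9 = 909.9 kN/m
FS = R / T = 909.9 / 663.5 = 1.371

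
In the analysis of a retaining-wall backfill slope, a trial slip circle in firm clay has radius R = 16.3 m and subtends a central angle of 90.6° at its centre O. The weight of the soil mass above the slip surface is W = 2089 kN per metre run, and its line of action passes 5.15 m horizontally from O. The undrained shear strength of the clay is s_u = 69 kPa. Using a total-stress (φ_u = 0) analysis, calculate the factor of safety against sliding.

FS = 2.69

Taking moments about the centre O, the resisting moment is provided by the undrained shear strength acting along the arc:
Arc length L_a = R·θ = 16.3·(90.6°·π/180) = 16.3·1.5813 = 25.77 m
M_R = s_u·L_a·R = 69·25.77·16.3 = 28988.8 kN·m/m
M_D = W·d = 2089·5.15 = 10758.4 kN·m/m
FS = M_R / M_D = 28988.8 / 10758.4 = 2.695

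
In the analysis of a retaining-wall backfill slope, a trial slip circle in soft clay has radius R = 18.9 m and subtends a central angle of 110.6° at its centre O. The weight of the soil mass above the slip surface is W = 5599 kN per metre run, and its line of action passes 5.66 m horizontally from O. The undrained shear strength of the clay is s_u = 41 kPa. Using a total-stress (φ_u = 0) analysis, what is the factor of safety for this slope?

Taking moments about the centre O, the resisting moment is provided by the undrained shear strength acting along the arc:
Arc length L_a = R·θ = 18.9·(110.6°·π/180) = 18.9·1.9303 = 36.48 m
M_R = s_u·L_a·R = 41·36.48·18.9 = 28270.9 kN·m/m
M_D = W·d = 5599·5.66 = 31690.3 kN·m/m
FS = M_R / M_D = 28270.9 / 31690.3 = 0.892

FS = 0.89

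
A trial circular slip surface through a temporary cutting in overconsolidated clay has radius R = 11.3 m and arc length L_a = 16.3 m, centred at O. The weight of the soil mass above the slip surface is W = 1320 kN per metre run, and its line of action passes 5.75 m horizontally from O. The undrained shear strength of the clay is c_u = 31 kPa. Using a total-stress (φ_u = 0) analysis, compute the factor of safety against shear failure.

Taking moments about the centre O, the resisting moment is provided by the undrained shear strength acting along the arc:
M_R = c_u·L_a·R = 31·16.30·11.3 = 5709.9 kN·m/m
M_D = W·d = 1320·5.75 = 7590.0 kN·m/m
FS = M_R / M_D = 5709.9 / 7590.0 = 0.752

FS = 0.75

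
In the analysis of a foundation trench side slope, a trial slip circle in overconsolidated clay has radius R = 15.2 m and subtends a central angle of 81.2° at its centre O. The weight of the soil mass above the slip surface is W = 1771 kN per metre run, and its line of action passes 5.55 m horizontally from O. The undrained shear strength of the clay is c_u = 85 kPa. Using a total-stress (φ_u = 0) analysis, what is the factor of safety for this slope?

Taking moments about the centre O, the resisting moment is provided by the undrained shear strength acting along the arc:
Arc length L_a = R·θ = 15.2·(81.2°·π/180) = 15.2·1.4172 = 21.54 m
M_R = c_u·L_a·R = 85·21.54·15.2 = 27831.7 kN·m/m
M_D = W·d = 1771·5.55 = 9829.0 kN·m/m
FS = M_R / M_D = 27831.7 / 9829.0 = 2.832

FS = 2.83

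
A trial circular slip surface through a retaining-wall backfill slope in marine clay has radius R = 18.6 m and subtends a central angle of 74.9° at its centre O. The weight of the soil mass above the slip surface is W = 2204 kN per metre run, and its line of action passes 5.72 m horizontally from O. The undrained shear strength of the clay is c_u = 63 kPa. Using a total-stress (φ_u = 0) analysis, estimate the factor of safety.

FS = 2.26

Taking moments about the centre O, the resisting moment is provided by the undrained shear strength acting along the arc:
Arc length L_a = R·θ = 18.6·(74.9°·π/180) = 18.6·1.3073 = 24.31 m
M_R = c_u·L_a·R = 63·24.31·18.6 = 28492.2 kN·m/m
M_D = W·d = 2204·5.72 = 12606.9 kN·m/m
FS = M_R / M_D = 28492.2 / 12606.9 = 2.260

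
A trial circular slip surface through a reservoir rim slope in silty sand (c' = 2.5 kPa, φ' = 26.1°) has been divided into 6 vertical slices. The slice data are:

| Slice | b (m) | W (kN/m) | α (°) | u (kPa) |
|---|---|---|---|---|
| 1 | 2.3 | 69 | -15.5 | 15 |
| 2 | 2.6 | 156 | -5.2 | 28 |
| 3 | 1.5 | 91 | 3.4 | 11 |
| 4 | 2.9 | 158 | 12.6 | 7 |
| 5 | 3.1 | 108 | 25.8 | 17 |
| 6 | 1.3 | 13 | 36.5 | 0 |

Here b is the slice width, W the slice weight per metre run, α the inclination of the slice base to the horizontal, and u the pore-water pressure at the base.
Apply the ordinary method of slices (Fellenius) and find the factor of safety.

FS = 3.51

Ordinary method of slices: FS = Σ[c'·Δl_i + (W_i cosα_i − u_i·Δl_i)·tanφ'] / Σ W_i sinα_i, with Δl_i = b_i / cosα_i.
Slice 1: Δl = 2.3/cos(-15.5°) = 2.387 m; N'_1 = 69·cos(-15.5°) − 15·2.387 = 30.7; c'Δl = 5.97; W sinα = -18.4
Slice 2: Δl = 2.6/cos(-5.2°) = 2.611 m; N'_2 = 156·cos(-5.2°) − 28·2.611 = 82.3; c'Δl = 6.53; W sinα = -14.1
Slice 3: Δl = 1.5/cos3.4° = 1.503 m; N'_3 = 91·cos3.4° − 11·1.503 = 74.3; c'Δl = 3.76; W sinα = 5.4
Slice 4: Δl = 2.9/cos12.6° = 2.972 m; N'_4 = 158·cos12.6° − 7·2.972 = 133.4; c'Δl = 7.43; W sinα = 34.5
Slice 5: Δl = 3.1/cos25.8° = 3.443 m; N'_5 = 108·cos25.8° − 17·3.443 = 38.7; c'Δl = 8.61; W sinα = 47.0
Slice 6: Δl = 1.3/cos36.5° = 1.617 m; N'_6 = 13·cos36.5° − 0·1.617 = 10.5; c'Δl = 4.04; W sinα = 7.7
Σc'Δl = 36.3 kN/m; ΣN' = 369.8 kN/m; ΣW sinα = 62.0 kN/m
Resisting = 36.3 + 369.8·tan26.1° = 36.3 + 181.2 = 217.5 kN/m
FS = 217.5 / 62.0 = 3.507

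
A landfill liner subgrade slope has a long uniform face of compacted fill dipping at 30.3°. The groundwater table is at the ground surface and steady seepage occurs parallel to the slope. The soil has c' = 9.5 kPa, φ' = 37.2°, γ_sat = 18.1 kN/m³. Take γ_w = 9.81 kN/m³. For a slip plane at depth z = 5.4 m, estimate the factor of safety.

With seepage parallel to the slope and the water table at the surface, the effective normal stress on the slip plane uses the buoyant unit weight γ' = γ_sat − γ_w while the driving shear stress uses γ_sat:
FS = [c' + γ' z cos²β tanφ'] / [γ_sat z sinβ cosβ]
γ' = 18.1 − 9.81 = 8.29 kN/m³
Numerator = 9.5 + 8.29·5.4·cos²30.3°·tan37.2° = 9.5 + 8.29·5.4·0.7455·0.7590 = 34.830 kPa
Denominator = 18.1·5.4·sin30.3°·cos30.3° = 18.1·5.4·0.5045·0.8634 = 42.576 kPa
FS = 34.830 / 42.576 = 0.818

FS = 0.82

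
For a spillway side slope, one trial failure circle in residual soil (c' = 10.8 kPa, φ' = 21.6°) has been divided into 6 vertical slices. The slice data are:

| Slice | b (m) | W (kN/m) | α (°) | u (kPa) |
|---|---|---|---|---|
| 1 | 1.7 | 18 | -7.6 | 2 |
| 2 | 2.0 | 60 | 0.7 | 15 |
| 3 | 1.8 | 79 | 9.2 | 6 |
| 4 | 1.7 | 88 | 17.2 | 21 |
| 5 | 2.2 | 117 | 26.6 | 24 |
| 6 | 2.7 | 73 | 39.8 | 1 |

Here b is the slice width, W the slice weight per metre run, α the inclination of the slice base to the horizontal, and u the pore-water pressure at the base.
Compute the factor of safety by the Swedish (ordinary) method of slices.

Ordinary method of slices: FS = Σ[c'·Δl_i + (W_i cosα_i − u_i·Δl_i)·tanφ'] / Σ W_i sinα_i, with Δl_i = b_i / cosα_i.
Slice 1: Δl = 1.7/cos(-7.6°) = 1.715 m; N'_1 = 18·cos(-7.6°) − 2·1.715 = 14.4; c'Δl = 18.52; W sinα = -2.4
Slice 2: Δl = 2.0/cos0.7° = 2.000 m; N'_2 = 60·cos0.7° − 15·2.000 = 30.0; c'Δl = 21.60; W sinα = 0.7
Slice 3: Δl = 1.8/cos9.2° = 1.823 m; N'_3 = 79·cos9.2° − 6·1.823 = 67.0; c'Δl = 19.69; W sinα = 12.6
Slice 4: Δl = 1.7/cos17.2° = 1.780 m; N'_4 = 88·cos17.2° − 21·1.780 = 46.7; c'Δl = 19.22; W sinα = 26.0
Slice 5: Δl = 2.2/cos26.6° = 2.460 m; N'_5 = 117·cos26.6° − 24·2.460 = 45.6; c'Δl = 26.57; W sinα = 52.4
Slice 6: Δl = 2.7/cos39.8° = 3.514 m; N'_6 = 73·cos39.8° − 1·3.514 = 52.6; c'Δl = 37.95; W sinα = 46.7
Σc'Δl = 143.6 kN/m; ΣN' = 256.3 kN/m; ΣW sinα = 136.1 kN/m
Resisting = 143.6 + 256.3·tan21.6° = 143.6 + 101.5 = 245.0 kN/m
FS = 245.0 / 136.1 = 1.800

FS = 1.80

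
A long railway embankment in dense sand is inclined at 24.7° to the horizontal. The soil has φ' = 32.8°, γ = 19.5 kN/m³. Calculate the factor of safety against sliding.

FS = 1.40

For a dry cohesionless infinite slope the factor of safety is FS = tanφ' / tanβ.
FS = tan32.8° / tan24.7° = 0.6445 / 0.4599 = 1.401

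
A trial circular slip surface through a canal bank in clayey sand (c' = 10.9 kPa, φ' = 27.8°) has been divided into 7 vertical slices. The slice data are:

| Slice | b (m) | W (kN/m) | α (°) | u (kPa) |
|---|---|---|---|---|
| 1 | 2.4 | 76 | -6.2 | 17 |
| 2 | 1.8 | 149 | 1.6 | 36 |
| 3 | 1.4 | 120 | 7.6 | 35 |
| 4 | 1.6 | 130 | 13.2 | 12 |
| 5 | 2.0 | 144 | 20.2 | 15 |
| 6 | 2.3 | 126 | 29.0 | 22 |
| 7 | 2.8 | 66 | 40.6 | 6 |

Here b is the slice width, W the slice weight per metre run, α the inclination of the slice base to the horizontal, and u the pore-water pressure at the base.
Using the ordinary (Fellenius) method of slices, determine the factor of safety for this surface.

Ordinary method of slices: FS = Σ[c'·Δl_i + (W_i cosα_i − u_i·Δl_i)·tanφ'] / Σ W_i sinα_i, with Δl_i = b_i / cosα_i.
Slice 1: Δl = 2.4/cos(-6.2°) = 2.414 m; N'_1 = 76·cos(-6.2°) − 17·2.414 = 34.5; c'Δl = 26.31; W sinα = -8.2
Slice 2: Δl = 1.8/cos1.6° = 1.801 m; N'_2 = 149·cos1.6° − 36·1.801 = 84.1; c'Δl = 19.63; W sinα = 4.2
Slice 3: Δl = 1.4/cos7.6° = 1.412 m; N'_3 = 120·cos7.6° − 35·1.412 = 69.5; c'Δl = 15.40; W sinα = 15.9
Slice 4: Δl = 1.6/cos13.2° = 1.643 m; N'_4 = 130·cos13.2° − 12·1.643 = 106.8; c'Δl = 17.91; W sinα = 29.7
Slice 5: Δl = 2.0/cos20.2° = 2.131 m; N'_5 = 144·cos20.2° − 15·2.131 = 103.2; c'Δl = 23.23; W sinα = 49.7
Slice 6: Δl = 2.3/cos29.0° = 2.630 m; N'_6 = 126·cos29.0° − 22·2.630 = 52.3; c'Δl = 28.66; W sinα = 61.1
Slice 7: Δl = 2.8/cos40.6° = 3.688 m; N'_7 = 66·cos40.6° − 6·3.688 = 28.0; c'Δl = 40.20; W sinα = 43.0
Σc'Δl = 171.3 kN/m; ΣN' = 478.5 kN/m; ΣW sinα = 195.3 kN/m
Resisting = 171.3 + 478.5·tan27.8° = 171.3 + 252.3 = 423.6 kN/m
FS = 423.6 / 195.3 = 2.169

FS = 2.17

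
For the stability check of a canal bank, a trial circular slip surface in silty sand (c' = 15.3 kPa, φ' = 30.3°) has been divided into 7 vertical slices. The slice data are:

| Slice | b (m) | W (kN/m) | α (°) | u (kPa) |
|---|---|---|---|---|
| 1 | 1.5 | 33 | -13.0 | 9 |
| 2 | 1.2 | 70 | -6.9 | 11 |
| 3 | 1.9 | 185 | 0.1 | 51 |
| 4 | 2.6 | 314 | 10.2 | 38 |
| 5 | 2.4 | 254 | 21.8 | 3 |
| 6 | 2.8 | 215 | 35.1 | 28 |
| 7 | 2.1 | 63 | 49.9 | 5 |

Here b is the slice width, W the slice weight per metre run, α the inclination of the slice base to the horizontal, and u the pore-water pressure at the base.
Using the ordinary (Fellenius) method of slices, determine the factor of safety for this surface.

FS = 2.17

Ordinary method of slices: FS = Σ[c'·Δl_i + (W_i cosα_i − u_i·Δl_i)·tanφ'] / Σ W_i sinα_i, with Δl_i = b_i / cosα_i.
Slice 1: Δl = 1.5/cos(-13.0°) = 1.539 m; N'_1 = 33·cos(-13.0°) − 9·1.539 = 18.3; c'Δl = 23.55; W sinα = -7.4
Slice 2: Δl = 1.2/cos(-6.9°) = 1.209 m; N'_2 = 70·cos(-6.9°) − 11·1.209 = 56.2; c'Δl = 18.49; W sinα = -8.4
Slice 3: Δl = 1.9/cos0.1° = 1.900 m; N'_3 = 185·cos0.1° − 51·1.900 = 88.1; c'Δl = 29.07; W sinα = 0.3
Slice 4: Δl = 2.6/cos10.2° = 2.642 m; N'_4 = 314·cos10.2° − 38·2.642 = 208.7; c'Δl = 40.42; W sinα = 55.6
Slice 5: Δl = 2.4/cos21.8° = 2.585 m; N'_5 = 254·cos21.8° − 3·2.585 = 228.1; c'Δl = 39.55; W sinα = 94.3
Slice 6: Δl = 2.8/cos35.1° = 3.422 m; N'_6 = 215·cos35.1° − 28·3.422 = 80.1; c'Δl = 52.36; W sinα = 123.6
Slice 7: Δl = 2.1/cos49.9° = 3.260 m; N'_7 = 63·cos49.9° − 5·3.260 = 24.3; c'Δl = 49.88; W sinα = 48.2
Σc'Δl = 253.3 kN/m; ΣN' = 703.7 kN/m; ΣW sinα = 306.2 kN/m
Resisting = 253.3 + 703.7·tan30.3° = 253.3 + 411.2 = 664.5 kN/m
FS = 664.5 / 306.2 = 2.170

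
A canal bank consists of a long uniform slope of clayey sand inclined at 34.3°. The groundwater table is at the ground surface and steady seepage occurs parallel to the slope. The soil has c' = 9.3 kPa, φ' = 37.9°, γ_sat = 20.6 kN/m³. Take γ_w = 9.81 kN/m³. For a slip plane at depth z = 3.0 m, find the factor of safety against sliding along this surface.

FS = 0.92

With seepage parallel to the slope and the water table at the surface, the effective normal stress on the slip plane uses the buoyant unit weight γ' = γ_sat − γ_w while the driving shear stress uses γ_sat:
FS = [c' + γ' z cos²β tanφ'] / [γ_sat z sinβ cosβ]
γ' = 20.6 − 9.81 = 10.79 kN/m³
Numerator = 9.3 + 10.79·3.0·cos²34.3°·tan37.9° = 9.3 + 10.79·3.0·0.6824·0.7785 = 26.497 kPa
Denominator = 20.6·3.0·sin34.3°·cos34.3° = 20.6·3.0·0.5635·0.8261 = 28.770 kPa
FS = 26.497 / 28.770 = 0.921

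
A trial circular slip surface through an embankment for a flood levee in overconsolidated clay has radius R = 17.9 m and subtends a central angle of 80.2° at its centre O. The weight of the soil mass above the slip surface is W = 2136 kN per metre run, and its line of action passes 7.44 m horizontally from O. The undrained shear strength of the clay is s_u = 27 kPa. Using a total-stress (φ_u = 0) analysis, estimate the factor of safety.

Taking moments about the centre O, the resisting moment is provided by the undrained shear strength acting along the arc:
Arc length L_a = R·θ = 17.9·(80.2°·π/180) = 17.9·1.3998 = 25.06 m
M_R = s_u·L_a·R = 27·25.06·17.9 = 12109.4 kN·m/m
M_D = W·d = 2136·7.44 = 15891.8 kN·m/m
FS = M_R / M_D = 12109.4 / 15891.8 = 0.762

FS = 0.76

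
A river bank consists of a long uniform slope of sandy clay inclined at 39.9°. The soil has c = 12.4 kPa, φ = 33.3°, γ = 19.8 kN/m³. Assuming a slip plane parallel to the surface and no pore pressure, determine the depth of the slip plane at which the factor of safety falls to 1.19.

z = 3.15 m

Setting FS = 1.19 in FS = [c + γz cos²β tanφ] / [γz sinβ cosβ] and solving for z:
z = c / [γ cosβ (FS·sinβ − cosβ·tanφ)]
  = 12.4 / [19.8·cos39.9°·(1.19·sin39.9° − cos39.9°·tan33.3°)]
  = 12.4 / [19.8·0.7672·(1.19·0.6414 − 0.7672·0.6569)]
  = 12.4 / 3.9401 = 3.147 m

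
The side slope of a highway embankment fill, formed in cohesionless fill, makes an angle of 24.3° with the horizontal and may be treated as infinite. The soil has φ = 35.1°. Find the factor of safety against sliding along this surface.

FS = 1.56

For a dry cohesionless infinite slope the factor of safety is FS = tanφ / tanβ.
FS = tan35.1° / tan24.3° = 0.7028 / 0.4515 = 1.557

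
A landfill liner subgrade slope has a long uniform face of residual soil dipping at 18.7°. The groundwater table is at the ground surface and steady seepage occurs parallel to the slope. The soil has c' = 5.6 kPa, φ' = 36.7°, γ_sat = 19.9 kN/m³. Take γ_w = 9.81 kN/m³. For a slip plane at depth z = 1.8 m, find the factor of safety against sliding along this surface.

With seepage parallel to the slope and the water table at the surface, the effective normal stress on the slip plane uses the buoyant unit weight γ' = γ_sat − γ_w while the driving shear stress uses γ_sat:
FS = [c' + γ' z cos²β tanφ'] / [γ_sat z sinβ cosβ]
γ' = 19.9 − 9.81 = 10.09 kN/m³
Numerator = 5.6 + 10.09·1.8·cos²18.7°·tan36.7° = 5.6 + 10.09·1.8·0.8972·0.7454 = 17.746 kPa
Denominator = 19.9·1.8·sin18.7°·cos18.7° = 19.9·1.8·0.3206·0.9472 = 10.878 kPa
FS = 17.746 / 10.878 = 1.631

FS = 1.63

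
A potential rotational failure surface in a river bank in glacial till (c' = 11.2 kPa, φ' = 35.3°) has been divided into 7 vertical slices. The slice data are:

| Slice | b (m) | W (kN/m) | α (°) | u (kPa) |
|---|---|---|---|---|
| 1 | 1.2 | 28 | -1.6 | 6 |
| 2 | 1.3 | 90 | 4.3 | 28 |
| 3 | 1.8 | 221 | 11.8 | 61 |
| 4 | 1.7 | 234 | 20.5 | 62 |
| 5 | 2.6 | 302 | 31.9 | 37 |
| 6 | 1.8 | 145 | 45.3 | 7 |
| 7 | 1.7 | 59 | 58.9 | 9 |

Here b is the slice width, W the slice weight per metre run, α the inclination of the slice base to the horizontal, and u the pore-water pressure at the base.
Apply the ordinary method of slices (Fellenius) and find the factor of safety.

FS = 1.19

Ordinary method of slices: FS = Σ[c'·Δl_i + (W_i cosα_i − u_i·Δl_i)·tanφ'] / Σ W_i sinα_i, with Δl_i = b_i / cosα_i.
Slice 1: Δl = 1.2/cos(-1.6°) = 1.200 m; N'_1 = 28·cos(-1.6°) − 6·1.200 = 20.8; c'Δl = 13.45; W sinα = -0.8
Slice 2: Δl = 1.3/cos4.3° = 1.304 m; N'_2 = 90·cos4.3° − 28·1.304 = 53.2; c'Δl = 14.60; W sinα = 6.7
Slice 3: Δl = 1.8/cos11.8° = 1.839 m; N'_3 = 221·cos11.8° − 61·1.839 = 104.2; c'Δl = 20.60; W sinα = 45.2
Slice 4: Δl = 1.7/cos20.5° = 1.815 m; N'_4 = 234·cos20.5° − 62·1.815 = 106.7; c'Δl = 20.33; W sinα = 81.9
Slice 5: Δl = 2.6/cos31.9° = 3.063 m; N'_5 = 302·cos31.9° − 37·3.063 = 143.1; c'Δl = 34.30; W sinα = 159.6
Slice 6: Δl = 1.8/cos45.3° = 2.559 m; N'_6 = 145·cos45.3° − 7·2.559 = 84.1; c'Δl = 28.66; W sinα = 103.1
Slice 7: Δl = 1.7/cos58.9° = 3.291 m; N'_7 = 59·cos58.9° − 9·3.291 = 0.9; c'Δl = 36.86; W sinα = 50.5
Σc'Δl = 168.8 kN/m; ΣN' = 512.9 kN/m; ΣW sinα = 446.3 kN/m
Resisting = 168.8 + 512.9·tan35.3° = 168.8 + 363.1 = 531.9 kN/m
FS = 531.9 / 446.3 = 1.192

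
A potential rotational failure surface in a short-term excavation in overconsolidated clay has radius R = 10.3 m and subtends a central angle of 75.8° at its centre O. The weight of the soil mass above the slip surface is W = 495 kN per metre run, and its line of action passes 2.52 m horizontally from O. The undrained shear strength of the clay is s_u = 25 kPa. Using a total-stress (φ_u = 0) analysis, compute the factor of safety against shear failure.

Taking moments about the centre O, the resisting moment is provided by the undrained shear strength acting along the arc:
Arc length L_a = R·θ = 10.3·(75.8°·π/180) = 10.3·1.3230 = 13.63 m
M_R = s_u·L_a·R = 25·13.63·10.3 = 3508.8 kN·m/m
M_D = W·d = 495·2.52 = 1247.4 kN·m/m
FS = M_R / M_D = 3508.8 / 1247.4 = 2.813

FS = 2.81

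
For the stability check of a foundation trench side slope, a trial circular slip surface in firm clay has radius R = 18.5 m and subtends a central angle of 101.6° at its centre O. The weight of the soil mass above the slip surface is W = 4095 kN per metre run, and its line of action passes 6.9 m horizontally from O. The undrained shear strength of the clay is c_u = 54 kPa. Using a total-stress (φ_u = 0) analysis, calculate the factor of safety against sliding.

Taking moments about the centre O, the resisting moment is provided by the undrained shear strength acting along the arc:
Arc length L_a = R·θ = 18.5·(101.6°·π/180) = 18.5·1.7733 = 32.81 m
M_R = c_u·L_a·R = 54·32.81·18.5 = 32772.4 kN·m/m
M_D = W·d = 4095·6.9 = 28255.5 kN·m/m
FS = M_R / M_D = 32772.4 / 28255.5 = 1.160

FS = 1.16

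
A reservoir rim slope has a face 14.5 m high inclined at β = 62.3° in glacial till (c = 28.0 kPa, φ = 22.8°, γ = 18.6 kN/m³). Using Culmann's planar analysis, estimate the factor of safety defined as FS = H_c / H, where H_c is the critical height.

FS = 1.48

H_c = (4c/γ) · sinβ cosφ / [1 − cos(β − φ)]
    = (4·28.0/18.6) · sin62.3°·cos22.8° / [1 − cos39.5°]
    = 6.022 · 0.8162 / 0.2284 = 21.52 m
FS = H_c / H = 21.52 / 14.5 = 1.484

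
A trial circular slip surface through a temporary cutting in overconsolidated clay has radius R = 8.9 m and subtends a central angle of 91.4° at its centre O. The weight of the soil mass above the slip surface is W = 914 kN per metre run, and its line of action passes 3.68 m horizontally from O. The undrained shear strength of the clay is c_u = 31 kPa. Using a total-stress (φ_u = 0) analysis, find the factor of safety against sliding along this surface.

Taking moments about the centre O, the resisting moment is provided by the undrained shear strength acting along the arc:
Arc length L_a = R·θ = 8.9·(91.4°·π/180) = 8.9·1.5952 = 14.20 m
M_R = c_u·L_a·R = 31·14.20·8.9 = 3917.1 kN·m/m
M_D = W·d = 914·3.68 = 3363.5 kN·m/m
FS = M_R / M_D = 3917.1 / 3363.5 = 1.165

FS = 1.16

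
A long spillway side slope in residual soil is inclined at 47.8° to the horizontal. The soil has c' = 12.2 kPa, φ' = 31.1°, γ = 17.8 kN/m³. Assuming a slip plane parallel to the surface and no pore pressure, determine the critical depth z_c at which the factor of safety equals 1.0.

Setting FS = 1.00 in FS = [c' + γz cos²β tanφ'] / [γz sinβ cosβ] and solving for z:
z = c' / [γ cosβ (FS·sinβ − cosβ·tanφ')]
  = 12.2 / [17.8·cos47.8°·(1.00·sin47.8° − cos47.8°·tan31.1°)]
  = 12.2 / [17.8·0.6717·(1.00·0.7408 − 0.6717·0.6032)]
  = 12.2 / 4.0126 = 3.040 m

z_c = 3.04 m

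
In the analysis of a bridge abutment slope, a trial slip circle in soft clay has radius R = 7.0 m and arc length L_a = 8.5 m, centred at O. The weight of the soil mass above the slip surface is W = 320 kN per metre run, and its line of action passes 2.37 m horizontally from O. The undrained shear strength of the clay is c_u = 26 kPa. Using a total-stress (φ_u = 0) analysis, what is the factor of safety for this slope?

Taking moments about the centre O, the resisting moment is provided by the undrained shear strength acting along the arc:
M_R = c_u·L_a·R = 26·8.50·7.0 = 1547.0 kN·m/m
M_D = W·d = 320·2.37 = 758.4 kN·m/m
FS = M_R / M_D = 1547.0 / 758.4 = 2.040

FS = 2.04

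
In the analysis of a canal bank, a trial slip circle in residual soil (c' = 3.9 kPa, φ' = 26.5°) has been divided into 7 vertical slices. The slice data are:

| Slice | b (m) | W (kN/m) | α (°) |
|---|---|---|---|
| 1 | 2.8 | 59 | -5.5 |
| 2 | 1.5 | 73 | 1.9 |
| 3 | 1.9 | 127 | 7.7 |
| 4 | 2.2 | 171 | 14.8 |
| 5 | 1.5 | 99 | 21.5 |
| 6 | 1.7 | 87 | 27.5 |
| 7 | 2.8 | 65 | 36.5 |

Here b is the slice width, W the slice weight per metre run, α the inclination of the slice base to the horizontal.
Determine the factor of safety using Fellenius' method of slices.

FS = 2.21

Ordinary method of slices: FS = Σ[c'·Δl_i + (W_i cosα_i)·tanφ'] / Σ W_i sinα_i, with Δl_i = b_i / cosα_i.
Slice 1: Δl = 2.8/cos(-5.5°) = 2.813 m; N'_1 = 59·cos(-5.5°) = 58.7; c'Δl = 10.97; W sinα = -5.7
Slice 2: Δl = 1.5/cos1.9° = 1.501 m; N'_2 = 73·cos1.9° = 73.0; c'Δl = 5.85; W sinα = 2.4
Slice 3: Δl = 1.9/cos7.7° = 1.917 m; N'_3 = 127·cos7.7° = 125.9; c'Δl = 7.48; W sinα = 17.0
Slice 4: Δl = 2.2/cos14.8° = 2.275 m; N'_4 = 171·cos14.8° = 165.3; c'Δl = 8.87; W sinα = 43.7
Slice 5: Δl = 1.5/cos21.5° = 1.612 m; N'_5 = 99·cos21.5° = 92.1; c'Δl = 6.29; W sinα = 36.3
Slice 6: Δl = 1.7/cos27.5° = 1.917 m; N'_6 = 87·cos27.5° = 77.2; c'Δl = 7.47; W sinα = 40.2
Slice 7: Δl = 2.8/cos36.5° = 3.483 m; N'_7 = 65·cos36.5° = 52.3; c'Δl = 13.58; W sinα = 38.7
Σc'Δl = 60.5 kN/m; ΣN' = 644.4 kN/m; ΣW sinα = 172.6 kN/m
Resisting = 60.5 + 644.4·tan26.5° = 60.5 + 321.3 = 381.8 kN/m
FS = 381.8 / 172.6 = 2.212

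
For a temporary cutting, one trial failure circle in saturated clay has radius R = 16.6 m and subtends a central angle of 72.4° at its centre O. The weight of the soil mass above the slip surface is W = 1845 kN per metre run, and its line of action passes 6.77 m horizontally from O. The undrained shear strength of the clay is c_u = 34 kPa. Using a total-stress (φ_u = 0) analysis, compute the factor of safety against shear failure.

Taking moments about the centre O, the resisting moment is provided by the undrained shear strength acting along the arc:
Arc length L_a = R·θ = 16.6·(72.4°·π/180) = 16.6·1.2636 = 20.98 m
M_R = c_u·L_a·R = 34·20.98·16.6 = 11838.9 kN·m/m
M_D = W·d = 1845·6.77 = 12490.6 kN·m/m
FS = M_R / M_D = 11838.9 / 12490.6 = 0.948

FS = 0.95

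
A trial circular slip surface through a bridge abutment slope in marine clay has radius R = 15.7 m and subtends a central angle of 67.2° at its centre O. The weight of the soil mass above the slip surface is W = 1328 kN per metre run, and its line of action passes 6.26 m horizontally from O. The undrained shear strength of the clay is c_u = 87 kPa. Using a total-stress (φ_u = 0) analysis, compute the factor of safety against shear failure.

FS = 3.03

Taking moments about the centre O, the resisting moment is provided by the undrained shear strength acting along the arc:
Arc length L_a = R·θ = 15.7·(67.2°·π/180) = 15.7·1.1729 = 18.41 m
M_R = c_u·L_a·R = 87·18.41·15.7 = 25151.6 kN·m/m
M_D = W·d = 1328·6.26 = 8313.3 kN·m/m
FS = M_R / M_D = 25151.6 / 8313.3 = 3.025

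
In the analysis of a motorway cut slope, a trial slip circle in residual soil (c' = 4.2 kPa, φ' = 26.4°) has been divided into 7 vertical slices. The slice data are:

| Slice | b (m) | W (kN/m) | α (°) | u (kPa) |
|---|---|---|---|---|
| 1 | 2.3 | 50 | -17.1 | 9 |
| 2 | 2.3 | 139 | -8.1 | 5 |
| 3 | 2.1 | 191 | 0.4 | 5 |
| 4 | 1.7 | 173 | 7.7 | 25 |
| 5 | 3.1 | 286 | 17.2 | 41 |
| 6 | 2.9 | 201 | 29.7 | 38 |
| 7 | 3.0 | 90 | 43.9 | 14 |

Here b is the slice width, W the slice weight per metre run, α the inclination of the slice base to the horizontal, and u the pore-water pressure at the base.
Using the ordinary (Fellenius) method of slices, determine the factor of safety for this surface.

FS = 1.72

Ordinary method of slices: FS = Σ[c'·Δl_i + (W_i cosα_i − u_i·Δl_i)·tanφ'] / Σ W_i sinα_i, with Δl_i = b_i / cosα_i.
Slice 1: Δl = 2.3/cos(-17.1°) = 2.406 m; N'_1 = 50·cos(-17.1°) − 9·2.406 = 26.1; c'Δl = 10.11; W sinα = -14.7
Slice 2: Δl = 2.3/cos(-8.1°) = 2.323 m; N'_2 = 139·cos(-8.1°) − 5·2.323 = 126.0; c'Δl = 9.76; W sinα = -19.6
Slice 3: Δl = 2.1/cos0.4° = 2.100 m; N'_3 = 191·cos0.4° − 5·2.100 = 180.5; c'Δl = 8.82; W sinα = 1.3
Slice 4: Δl = 1.7/cos7.7° = 1.715 m; N'_4 = 173·cos7.7° − 25·1.715 = 128.6; c'Δl = 7.20; W sinα = 23.2
Slice 5: Δl = 3.1/cos17.2° = 3.245 m; N'_5 = 286·cos17.2° − 41·3.245 = 140.2; c'Δl = 13.63; W sinα = 84.6
Slice 6: Δl = 2.9/cos29.7° = 3.339 m; N'_6 = 201·cos29.7° − 38·3.339 = 47.7; c'Δl = 14.02; W sinα = 99.6
Slice 7: Δl = 3.0/cos43.9° = 4.163 m; N'_7 = 90·cos43.9° − 14·4.163 = 6.6; c'Δl = 17.49; W sinα = 62.4
Σc'Δl = 81.0 kN/m; ΣN' = 655.6 kN/m; ΣW sinα = 236.8 kN/m
Resisting = 81.0 + 655.6·tan26.4° = 81.0 + 325.5 = 406.5 kN/m
FS = 406.5 / 236.8 = 1.717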